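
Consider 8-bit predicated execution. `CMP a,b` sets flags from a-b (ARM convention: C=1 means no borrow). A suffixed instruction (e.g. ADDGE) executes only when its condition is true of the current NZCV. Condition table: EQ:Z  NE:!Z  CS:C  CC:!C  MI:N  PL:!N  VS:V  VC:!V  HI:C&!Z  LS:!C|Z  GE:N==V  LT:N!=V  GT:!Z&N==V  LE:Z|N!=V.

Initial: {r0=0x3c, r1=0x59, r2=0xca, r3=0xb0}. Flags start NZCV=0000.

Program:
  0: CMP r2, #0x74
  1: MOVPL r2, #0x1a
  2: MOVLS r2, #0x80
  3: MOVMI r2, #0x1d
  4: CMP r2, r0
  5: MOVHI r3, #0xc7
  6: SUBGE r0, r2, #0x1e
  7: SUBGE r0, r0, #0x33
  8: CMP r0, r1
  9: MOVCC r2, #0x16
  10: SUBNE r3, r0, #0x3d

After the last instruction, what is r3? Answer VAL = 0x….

[0] flags=0011 → (cmp)
[1] flags=0011 PL?T → r2=0x1a
[2] flags=0011 LS?F → skip
[3] flags=0011 MI?F → skip
[4] flags=1000 → (cmp)
[5] flags=1000 HI?F → skip
[6] flags=1000 GE?F → skip
[7] flags=1000 GE?F → skip
[8] flags=1000 → (cmp)
[9] flags=1000 CC?T → r2=0x16
[10] flags=1000 NE?T → r3=0xff

VAL = 0xff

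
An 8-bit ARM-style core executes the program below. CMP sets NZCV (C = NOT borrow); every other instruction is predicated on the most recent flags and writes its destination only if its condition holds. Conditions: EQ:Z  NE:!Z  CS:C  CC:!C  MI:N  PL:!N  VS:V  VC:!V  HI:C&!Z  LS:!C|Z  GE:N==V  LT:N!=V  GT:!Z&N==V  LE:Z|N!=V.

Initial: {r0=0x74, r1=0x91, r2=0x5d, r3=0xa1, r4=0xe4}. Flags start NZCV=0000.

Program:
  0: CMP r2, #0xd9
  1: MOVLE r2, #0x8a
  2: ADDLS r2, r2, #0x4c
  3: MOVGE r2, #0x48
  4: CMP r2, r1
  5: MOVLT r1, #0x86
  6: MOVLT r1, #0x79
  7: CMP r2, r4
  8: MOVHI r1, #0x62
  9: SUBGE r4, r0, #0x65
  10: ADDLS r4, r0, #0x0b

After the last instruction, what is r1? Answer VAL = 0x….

[0] flags=1001 → (cmp)
[1] flags=1001 LE?F → skip
[2] flags=1001 LS?T → r2=0xa9
[3] flags=1001 GE?T → r2=0x48
[4] flags=1001 → (cmp)
[5] flags=1001 LT?F → skip
[6] flags=1001 LT?F → skip
[7] flags=0000 → (cmp)
[8] flags=0000 HI?F → skip
[9] flags=0000 GE?T → r4=0x0f
[10] flags=0000 LS?T → r4=0x7f

VAL = 0x91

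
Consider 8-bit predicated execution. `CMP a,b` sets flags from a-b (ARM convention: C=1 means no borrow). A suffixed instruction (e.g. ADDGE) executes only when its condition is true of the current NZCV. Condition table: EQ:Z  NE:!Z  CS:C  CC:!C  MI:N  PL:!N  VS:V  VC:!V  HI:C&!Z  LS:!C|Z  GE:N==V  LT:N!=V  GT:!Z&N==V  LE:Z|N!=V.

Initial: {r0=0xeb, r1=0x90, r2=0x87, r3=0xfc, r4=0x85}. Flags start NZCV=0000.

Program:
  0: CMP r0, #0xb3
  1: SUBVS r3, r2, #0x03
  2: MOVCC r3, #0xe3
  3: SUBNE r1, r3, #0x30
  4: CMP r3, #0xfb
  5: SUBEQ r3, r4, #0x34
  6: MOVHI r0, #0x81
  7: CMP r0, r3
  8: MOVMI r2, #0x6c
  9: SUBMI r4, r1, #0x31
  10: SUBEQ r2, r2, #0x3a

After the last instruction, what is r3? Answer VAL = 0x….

0: ✓ CMP  NZCV=0010
1: · SUBVS
2: · MOVCC
3: ✓ SUBNE  r1←0xcc
4: ✓ CMP  NZCV=0010
5: · SUBEQ
6: ✓ MOVHI  r0←0x81
7: ✓ CMP  NZCV=1000
8: ✓ MOVMI  r2←0x6c
9: ✓ SUBMI  r4←0x9b
10: · SUBEQ

VAL = 0xfc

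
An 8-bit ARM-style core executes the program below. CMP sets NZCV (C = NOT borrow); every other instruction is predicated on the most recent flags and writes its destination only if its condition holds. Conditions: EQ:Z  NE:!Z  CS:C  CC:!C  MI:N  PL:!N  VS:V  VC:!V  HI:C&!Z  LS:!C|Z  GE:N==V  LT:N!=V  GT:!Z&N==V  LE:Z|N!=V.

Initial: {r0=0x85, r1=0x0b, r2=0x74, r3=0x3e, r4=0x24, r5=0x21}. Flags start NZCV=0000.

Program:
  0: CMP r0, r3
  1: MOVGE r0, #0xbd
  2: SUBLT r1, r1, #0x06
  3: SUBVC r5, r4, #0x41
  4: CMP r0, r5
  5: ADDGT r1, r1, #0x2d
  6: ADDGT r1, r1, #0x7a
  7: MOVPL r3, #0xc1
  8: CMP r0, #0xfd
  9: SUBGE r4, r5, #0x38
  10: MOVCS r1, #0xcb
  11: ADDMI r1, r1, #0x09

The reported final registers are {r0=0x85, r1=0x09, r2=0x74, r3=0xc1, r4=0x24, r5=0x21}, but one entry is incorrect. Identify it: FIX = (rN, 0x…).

FIX = (r1, 0x0e)

0: ✓ CMP  NZCV=0011
1: · MOVGE
2: ✓ SUBLT  r1←0x05
3: · SUBVC
4: ✓ CMP  NZCV=0011
5: · ADDGT
6: · ADDGT
7: ✓ MOVPL  r3←0xc1
8: ✓ CMP  NZCV=1000
9: · SUBGE
10: · MOVCS
11: ✓ ADDMI  r1←0x0e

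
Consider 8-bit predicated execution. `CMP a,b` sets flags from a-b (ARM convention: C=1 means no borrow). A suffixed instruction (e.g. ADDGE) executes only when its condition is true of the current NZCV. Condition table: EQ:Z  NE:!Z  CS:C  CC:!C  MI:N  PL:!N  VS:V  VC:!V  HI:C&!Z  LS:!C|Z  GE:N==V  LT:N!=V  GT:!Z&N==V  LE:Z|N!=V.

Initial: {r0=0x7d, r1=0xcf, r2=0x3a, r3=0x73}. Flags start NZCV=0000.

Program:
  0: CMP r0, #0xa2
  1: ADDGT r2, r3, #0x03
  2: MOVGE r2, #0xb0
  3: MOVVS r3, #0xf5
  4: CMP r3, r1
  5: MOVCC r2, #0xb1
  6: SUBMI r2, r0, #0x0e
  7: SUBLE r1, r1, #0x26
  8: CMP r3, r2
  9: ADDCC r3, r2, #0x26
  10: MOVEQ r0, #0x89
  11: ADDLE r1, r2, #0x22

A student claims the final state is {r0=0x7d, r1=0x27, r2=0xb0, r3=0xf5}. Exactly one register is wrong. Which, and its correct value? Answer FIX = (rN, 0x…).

FIX = (r1, 0xcf)

0: ✓ CMP  NZCV=1001
1: ✓ ADDGT  r2←0x76
2: ✓ MOVGE  r2←0xb0
3: ✓ MOVVS  r3←0xf5
4: ✓ CMP  NZCV=0010
5: · MOVCC
6: · SUBMI
7: · SUBLE
8: ✓ CMP  NZCV=0010
9: · ADDCC
10: · MOVEQ
11: · ADDLE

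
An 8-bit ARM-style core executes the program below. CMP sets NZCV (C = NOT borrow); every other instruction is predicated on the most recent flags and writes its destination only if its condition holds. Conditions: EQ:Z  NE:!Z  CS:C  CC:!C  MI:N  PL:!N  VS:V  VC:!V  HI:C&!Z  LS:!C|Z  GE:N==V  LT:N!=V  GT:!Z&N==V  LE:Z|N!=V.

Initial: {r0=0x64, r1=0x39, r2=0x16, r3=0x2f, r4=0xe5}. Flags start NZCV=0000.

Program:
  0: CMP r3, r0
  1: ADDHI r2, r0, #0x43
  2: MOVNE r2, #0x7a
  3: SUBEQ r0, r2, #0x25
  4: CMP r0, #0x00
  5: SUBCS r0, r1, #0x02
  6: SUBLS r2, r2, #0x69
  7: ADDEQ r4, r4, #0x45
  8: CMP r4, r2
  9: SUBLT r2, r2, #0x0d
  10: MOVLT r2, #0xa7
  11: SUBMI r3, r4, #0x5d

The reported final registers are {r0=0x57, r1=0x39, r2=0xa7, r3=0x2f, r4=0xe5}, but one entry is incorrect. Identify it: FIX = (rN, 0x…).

FIX = (r0, 0x37)

[0] flags=1000 → (cmp)
[1] flags=1000 HI?F → skip
[2] flags=1000 NE?T → r2=0x7a
[3] flags=1000 EQ?F → skip
[4] flags=0010 → (cmp)
[5] flags=0010 CS?T → r0=0x37
[6] flags=0010 LS?F → skip
[7] flags=0010 EQ?F → skip
[8] flags=0011 → (cmp)
[9] flags=0011 LT?T → r2=0x6d
[10] flags=0011 LT?T → r2=0xa7
[11] flags=0011 MI?F → skip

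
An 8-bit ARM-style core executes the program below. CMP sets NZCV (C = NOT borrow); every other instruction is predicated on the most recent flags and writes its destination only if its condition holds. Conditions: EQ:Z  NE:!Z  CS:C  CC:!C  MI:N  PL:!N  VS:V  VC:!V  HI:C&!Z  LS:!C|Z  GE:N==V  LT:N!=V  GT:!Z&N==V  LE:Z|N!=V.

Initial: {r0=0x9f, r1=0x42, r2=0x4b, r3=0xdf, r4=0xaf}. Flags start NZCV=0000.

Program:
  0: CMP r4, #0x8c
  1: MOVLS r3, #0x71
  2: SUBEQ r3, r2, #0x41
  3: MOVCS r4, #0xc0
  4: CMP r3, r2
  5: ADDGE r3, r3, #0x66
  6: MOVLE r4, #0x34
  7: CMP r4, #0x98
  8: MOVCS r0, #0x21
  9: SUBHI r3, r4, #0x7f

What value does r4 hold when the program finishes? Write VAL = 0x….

[0] flags=0010 → (cmp)
[1] flags=0010 LS?F → skip
[2] flags=0010 EQ?F → skip
[3] flags=0010 CS?T → r4=0xc0
[4] flags=1010 → (cmp)
[5] flags=1010 GE?F → skip
[6] flags=1010 LE?T → r4=0x34
[7] flags=1001 → (cmp)
[8] flags=1001 CS?F → skip
[9] flags=1001 HI?F → skip

VAL = 0x34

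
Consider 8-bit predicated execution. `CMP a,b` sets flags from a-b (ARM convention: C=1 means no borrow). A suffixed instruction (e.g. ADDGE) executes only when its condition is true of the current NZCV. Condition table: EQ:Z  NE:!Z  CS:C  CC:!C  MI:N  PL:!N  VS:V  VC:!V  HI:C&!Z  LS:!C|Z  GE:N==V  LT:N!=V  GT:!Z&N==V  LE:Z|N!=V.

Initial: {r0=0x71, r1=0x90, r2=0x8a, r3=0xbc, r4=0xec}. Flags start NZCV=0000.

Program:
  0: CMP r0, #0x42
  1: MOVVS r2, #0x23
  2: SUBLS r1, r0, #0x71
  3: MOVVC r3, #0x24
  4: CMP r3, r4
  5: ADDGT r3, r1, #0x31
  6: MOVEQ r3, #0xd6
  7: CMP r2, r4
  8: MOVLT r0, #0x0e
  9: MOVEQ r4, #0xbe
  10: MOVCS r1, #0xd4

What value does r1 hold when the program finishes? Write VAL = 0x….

VAL = 0x90

0: ✓ CMP  NZCV=0010
1: · MOVVS
2: · SUBLS
3: ✓ MOVVC  r3←0x24
4: ✓ CMP  NZCV=0000
5: ✓ ADDGT  r3←0xc1
6: · MOVEQ
7: ✓ CMP  NZCV=1000
8: ✓ MOVLT  r0←0x0e
9: · MOVEQ
10: · MOVCS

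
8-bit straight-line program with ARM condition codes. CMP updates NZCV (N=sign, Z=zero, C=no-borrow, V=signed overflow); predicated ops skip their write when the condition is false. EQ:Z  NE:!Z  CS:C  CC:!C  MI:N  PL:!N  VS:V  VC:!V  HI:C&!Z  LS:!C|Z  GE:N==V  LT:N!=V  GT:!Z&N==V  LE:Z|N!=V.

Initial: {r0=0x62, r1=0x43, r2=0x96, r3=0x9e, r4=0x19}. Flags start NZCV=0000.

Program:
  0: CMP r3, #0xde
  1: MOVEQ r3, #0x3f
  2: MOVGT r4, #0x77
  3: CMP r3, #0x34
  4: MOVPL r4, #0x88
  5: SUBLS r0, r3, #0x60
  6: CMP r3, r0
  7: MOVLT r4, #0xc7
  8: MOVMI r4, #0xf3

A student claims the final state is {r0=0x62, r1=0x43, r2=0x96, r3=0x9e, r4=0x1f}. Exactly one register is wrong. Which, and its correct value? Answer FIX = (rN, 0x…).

[0] flags=1000 → (cmp)
[1] flags=1000 EQ?F → skip
[2] flags=1000 GT?F → skip
[3] flags=0011 → (cmp)
[4] flags=0011 PL?T → r4=0x88
[5] flags=0011 LS?F → skip
[6] flags=0011 → (cmp)
[7] flags=0011 LT?T → r4=0xc7
[8] flags=0011 MI?F → skip

FIX = (r4, 0xc7)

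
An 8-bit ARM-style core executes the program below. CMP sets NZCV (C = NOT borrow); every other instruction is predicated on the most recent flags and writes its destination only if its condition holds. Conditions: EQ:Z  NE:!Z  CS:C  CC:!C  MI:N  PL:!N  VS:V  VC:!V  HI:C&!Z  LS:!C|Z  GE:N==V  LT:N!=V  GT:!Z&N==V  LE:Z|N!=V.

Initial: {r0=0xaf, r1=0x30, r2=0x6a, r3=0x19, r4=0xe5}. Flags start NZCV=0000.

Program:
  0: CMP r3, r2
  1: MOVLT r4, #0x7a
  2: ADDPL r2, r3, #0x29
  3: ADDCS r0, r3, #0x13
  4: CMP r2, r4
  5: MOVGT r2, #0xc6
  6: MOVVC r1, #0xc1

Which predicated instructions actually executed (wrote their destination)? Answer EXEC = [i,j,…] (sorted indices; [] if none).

[0] flags=1000 → (cmp)
[1] flags=1000 LT?T → r4=0x7a
[2] flags=1000 PL?F → skip
[3] flags=1000 CS?F → skip
[4] flags=1000 → (cmp)
[5] flags=1000 GT?F → skip
[6] flags=1000 VC?T → r1=0xc1

EXEC = [1,6]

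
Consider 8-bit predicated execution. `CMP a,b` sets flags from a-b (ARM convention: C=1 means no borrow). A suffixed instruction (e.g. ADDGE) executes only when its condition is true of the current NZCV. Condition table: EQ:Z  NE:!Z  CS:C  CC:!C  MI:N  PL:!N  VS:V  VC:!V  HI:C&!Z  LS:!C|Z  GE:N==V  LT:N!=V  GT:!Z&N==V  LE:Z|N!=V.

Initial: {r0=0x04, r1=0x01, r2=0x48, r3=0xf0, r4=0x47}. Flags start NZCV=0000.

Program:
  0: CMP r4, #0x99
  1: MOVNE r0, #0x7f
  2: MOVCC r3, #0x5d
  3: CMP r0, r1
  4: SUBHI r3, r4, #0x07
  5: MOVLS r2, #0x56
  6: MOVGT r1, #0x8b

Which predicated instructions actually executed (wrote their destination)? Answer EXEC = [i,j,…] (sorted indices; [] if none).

[0] flags=1001 → (cmp)
[1] flags=1001 NE?T → r0=0x7f
[2] flags=1001 CC?T → r3=0x5d
[3] flags=0010 → (cmp)
[4] flags=0010 HI?T → r3=0x40
[5] flags=0010 LS?F → skip
[6] flags=0010 GT?T → r1=0x8b

EXEC = [1,2,4,6]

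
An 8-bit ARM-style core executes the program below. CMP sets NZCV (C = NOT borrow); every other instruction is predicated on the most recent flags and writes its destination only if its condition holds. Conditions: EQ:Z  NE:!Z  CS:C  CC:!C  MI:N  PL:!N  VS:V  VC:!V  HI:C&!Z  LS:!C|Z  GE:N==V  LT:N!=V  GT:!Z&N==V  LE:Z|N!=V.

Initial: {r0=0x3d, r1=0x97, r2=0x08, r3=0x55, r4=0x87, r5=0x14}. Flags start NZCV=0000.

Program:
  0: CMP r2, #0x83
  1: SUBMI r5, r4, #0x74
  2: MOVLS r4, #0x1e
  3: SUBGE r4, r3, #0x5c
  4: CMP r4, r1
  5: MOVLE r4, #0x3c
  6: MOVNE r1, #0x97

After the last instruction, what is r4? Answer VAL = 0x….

0: ✓ CMP  NZCV=1001
1: ✓ SUBMI  r5←0x13
2: ✓ MOVLS  r4←0x1e
3: ✓ SUBGE  r4←0xf9
4: ✓ CMP  NZCV=0010
5: · MOVLE
6: ✓ MOVNE  r1←0x97

VAL = 0xf9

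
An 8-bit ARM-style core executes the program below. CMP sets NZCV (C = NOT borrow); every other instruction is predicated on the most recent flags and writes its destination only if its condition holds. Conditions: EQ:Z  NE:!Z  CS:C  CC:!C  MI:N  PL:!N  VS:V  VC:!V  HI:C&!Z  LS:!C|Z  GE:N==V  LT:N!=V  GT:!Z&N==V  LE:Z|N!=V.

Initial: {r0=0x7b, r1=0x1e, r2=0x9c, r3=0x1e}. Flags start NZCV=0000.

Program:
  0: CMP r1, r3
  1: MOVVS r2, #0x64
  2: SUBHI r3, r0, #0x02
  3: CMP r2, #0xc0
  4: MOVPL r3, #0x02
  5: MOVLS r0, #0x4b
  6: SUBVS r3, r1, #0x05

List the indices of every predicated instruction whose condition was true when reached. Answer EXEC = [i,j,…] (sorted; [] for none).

[0] flags=0110 → (cmp)
[1] flags=0110 VS?F → skip
[2] flags=0110 HI?F → skip
[3] flags=1000 → (cmp)
[4] flags=1000 PL?F → skip
[5] flags=1000 LS?T → r0=0x4b
[6] flags=1000 VS?F → skip

EXEC = [5]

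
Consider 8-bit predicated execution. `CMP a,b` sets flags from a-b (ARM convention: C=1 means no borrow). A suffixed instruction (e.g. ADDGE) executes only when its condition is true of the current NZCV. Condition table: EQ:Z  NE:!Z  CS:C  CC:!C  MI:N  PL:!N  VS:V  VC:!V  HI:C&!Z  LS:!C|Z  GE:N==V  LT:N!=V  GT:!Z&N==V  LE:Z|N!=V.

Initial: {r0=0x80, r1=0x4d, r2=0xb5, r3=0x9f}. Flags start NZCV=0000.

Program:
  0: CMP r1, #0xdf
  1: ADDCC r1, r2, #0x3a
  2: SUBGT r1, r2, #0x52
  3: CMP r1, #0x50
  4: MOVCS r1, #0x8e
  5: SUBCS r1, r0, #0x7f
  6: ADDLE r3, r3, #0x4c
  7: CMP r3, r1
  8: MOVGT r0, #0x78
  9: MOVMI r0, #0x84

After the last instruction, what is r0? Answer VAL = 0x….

VAL = 0x84

[0] flags=0000 → (cmp)
[1] flags=0000 CC?T → r1=0xef
[2] flags=0000 GT?T → r1=0x63
[3] flags=0010 → (cmp)
[4] flags=0010 CS?T → r1=0x8e
[5] flags=0010 CS?T → r1=0x01
[6] flags=0010 LE?F → skip
[7] flags=1010 → (cmp)
[8] flags=1010 GT?F → skip
[9] flags=1010 MI?T → r0=0x84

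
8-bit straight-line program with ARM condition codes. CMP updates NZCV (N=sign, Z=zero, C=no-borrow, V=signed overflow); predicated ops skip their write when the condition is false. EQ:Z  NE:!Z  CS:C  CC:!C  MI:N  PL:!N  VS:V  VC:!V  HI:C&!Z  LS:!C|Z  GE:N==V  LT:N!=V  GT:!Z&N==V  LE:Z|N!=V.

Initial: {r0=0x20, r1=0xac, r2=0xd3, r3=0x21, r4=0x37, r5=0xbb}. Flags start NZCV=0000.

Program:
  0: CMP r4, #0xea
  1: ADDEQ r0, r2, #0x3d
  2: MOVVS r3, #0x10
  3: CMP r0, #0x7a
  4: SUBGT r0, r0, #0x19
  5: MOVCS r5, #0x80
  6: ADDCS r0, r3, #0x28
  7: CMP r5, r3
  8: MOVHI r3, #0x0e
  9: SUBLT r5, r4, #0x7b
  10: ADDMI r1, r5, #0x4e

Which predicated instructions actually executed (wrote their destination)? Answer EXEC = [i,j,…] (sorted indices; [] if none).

0: ✓ CMP  NZCV=0000
1: · ADDEQ
2: · MOVVS
3: ✓ CMP  NZCV=1000
4: · SUBGT
5: · MOVCS
6: · ADDCS
7: ✓ CMP  NZCV=1010
8: ✓ MOVHI  r3←0x0e
9: ✓ SUBLT  r5←0xbc
10: ✓ ADDMI  r1←0x0a

EXEC = [8,9,10]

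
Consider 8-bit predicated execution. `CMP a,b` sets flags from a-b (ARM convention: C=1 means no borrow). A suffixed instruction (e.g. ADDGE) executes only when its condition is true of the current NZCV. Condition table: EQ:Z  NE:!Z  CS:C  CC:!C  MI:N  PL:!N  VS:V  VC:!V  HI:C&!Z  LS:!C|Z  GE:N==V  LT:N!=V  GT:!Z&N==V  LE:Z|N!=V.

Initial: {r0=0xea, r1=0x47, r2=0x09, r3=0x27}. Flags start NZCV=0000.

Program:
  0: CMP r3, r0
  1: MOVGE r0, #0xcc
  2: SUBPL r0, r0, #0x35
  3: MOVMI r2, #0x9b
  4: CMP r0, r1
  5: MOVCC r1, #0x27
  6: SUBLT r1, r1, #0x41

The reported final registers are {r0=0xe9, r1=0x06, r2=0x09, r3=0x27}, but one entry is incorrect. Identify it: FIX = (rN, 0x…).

FIX = (r0, 0x97)

[0] flags=0000 → (cmp)
[1] flags=0000 GE?T → r0=0xcc
[2] flags=0000 PL?T → r0=0x97
[3] flags=0000 MI?F → skip
[4] flags=0011 → (cmp)
[5] flags=0011 CC?F → skip
[6] flags=0011 LT?T → r1=0x06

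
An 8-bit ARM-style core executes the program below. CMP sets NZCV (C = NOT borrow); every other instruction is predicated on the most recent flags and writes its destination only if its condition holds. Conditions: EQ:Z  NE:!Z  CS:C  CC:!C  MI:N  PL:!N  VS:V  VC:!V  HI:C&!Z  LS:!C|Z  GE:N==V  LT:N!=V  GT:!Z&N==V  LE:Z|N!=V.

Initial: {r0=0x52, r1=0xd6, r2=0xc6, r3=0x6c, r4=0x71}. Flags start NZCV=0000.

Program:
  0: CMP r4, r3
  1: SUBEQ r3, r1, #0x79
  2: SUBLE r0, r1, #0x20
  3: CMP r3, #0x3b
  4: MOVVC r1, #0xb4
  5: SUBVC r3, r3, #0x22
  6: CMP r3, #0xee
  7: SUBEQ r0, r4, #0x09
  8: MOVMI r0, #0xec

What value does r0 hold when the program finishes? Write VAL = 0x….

VAL = 0x52

[0] flags=0010 → (cmp)
[1] flags=0010 EQ?F → skip
[2] flags=0010 LE?F → skip
[3] flags=0010 → (cmp)
[4] flags=0010 VC?T → r1=0xb4
[5] flags=0010 VC?T → r3=0x4a
[6] flags=0000 → (cmp)
[7] flags=0000 EQ?F → skip
[8] flags=0000 MI?F → skip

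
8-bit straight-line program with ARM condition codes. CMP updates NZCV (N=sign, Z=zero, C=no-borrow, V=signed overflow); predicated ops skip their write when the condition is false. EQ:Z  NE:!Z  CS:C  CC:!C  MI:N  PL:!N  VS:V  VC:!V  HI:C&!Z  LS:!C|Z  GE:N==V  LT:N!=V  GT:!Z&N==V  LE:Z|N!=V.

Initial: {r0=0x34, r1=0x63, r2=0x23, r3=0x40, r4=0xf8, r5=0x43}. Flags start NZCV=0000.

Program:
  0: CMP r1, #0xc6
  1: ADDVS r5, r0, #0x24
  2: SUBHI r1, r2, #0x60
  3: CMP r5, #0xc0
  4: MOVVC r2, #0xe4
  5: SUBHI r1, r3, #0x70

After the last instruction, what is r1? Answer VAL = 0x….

0: ✓ CMP  NZCV=1001
1: ✓ ADDVS  r5←0x58
2: · SUBHI
3: ✓ CMP  NZCV=1001
4: · MOVVC
5: · SUBHI

VAL = 0x63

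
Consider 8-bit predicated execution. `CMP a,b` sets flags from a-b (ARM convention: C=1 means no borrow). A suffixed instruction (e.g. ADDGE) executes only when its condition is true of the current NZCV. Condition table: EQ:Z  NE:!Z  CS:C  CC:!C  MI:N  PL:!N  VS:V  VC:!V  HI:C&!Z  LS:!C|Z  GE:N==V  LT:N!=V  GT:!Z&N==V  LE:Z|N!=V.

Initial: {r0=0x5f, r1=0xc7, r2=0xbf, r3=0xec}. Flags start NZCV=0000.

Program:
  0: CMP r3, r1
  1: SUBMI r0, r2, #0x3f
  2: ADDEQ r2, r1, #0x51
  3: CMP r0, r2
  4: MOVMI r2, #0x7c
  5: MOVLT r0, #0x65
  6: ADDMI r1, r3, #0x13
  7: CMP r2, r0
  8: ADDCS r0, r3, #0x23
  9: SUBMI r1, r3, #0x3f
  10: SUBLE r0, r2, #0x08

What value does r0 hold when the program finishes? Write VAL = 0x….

VAL = 0x0f

0: ✓ CMP  NZCV=0010
1: · SUBMI
2: · ADDEQ
3: ✓ CMP  NZCV=1001
4: ✓ MOVMI  r2←0x7c
5: · MOVLT
6: ✓ ADDMI  r1←0xff
7: ✓ CMP  NZCV=0010
8: ✓ ADDCS  r0←0x0f
9: · SUBMI
10: · SUBLE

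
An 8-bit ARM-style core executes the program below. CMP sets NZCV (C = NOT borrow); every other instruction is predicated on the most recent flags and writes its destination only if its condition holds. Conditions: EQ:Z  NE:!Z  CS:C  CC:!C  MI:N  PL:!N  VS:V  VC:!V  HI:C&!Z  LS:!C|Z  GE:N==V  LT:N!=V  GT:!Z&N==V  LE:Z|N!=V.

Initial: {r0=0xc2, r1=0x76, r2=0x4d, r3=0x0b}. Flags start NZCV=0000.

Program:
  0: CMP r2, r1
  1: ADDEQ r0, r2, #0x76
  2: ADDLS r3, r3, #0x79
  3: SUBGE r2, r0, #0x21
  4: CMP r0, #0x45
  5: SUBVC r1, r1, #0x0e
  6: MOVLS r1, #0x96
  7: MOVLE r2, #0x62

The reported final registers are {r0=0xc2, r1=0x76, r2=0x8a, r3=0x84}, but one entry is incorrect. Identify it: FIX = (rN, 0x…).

0: ✓ CMP  NZCV=1000
1: · ADDEQ
2: ✓ ADDLS  r3←0x84
3: · SUBGE
4: ✓ CMP  NZCV=0011
5: · SUBVC
6: · MOVLS
7: ✓ MOVLE  r2←0x62

FIX = (r2, 0x62)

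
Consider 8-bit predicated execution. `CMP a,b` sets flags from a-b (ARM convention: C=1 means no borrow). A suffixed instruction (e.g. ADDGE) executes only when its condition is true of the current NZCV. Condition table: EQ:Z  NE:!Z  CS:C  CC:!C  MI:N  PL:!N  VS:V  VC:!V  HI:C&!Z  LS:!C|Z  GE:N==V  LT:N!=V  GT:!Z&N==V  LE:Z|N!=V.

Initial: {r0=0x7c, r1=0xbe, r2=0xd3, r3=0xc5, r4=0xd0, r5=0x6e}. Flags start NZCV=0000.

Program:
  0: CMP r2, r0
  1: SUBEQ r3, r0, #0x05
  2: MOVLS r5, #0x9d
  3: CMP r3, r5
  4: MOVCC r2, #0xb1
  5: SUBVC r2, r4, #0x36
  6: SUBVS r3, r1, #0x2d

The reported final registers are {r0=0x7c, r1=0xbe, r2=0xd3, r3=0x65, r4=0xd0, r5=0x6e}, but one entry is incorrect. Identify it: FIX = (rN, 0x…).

[0] flags=0011 → (cmp)
[1] flags=0011 EQ?F → skip
[2] flags=0011 LS?F → skip
[3] flags=0011 → (cmp)
[4] flags=0011 CC?F → skip
[5] flags=0011 VC?F → skip
[6] flags=0011 VS?T → r3=0x91

FIX = (r3, 0x91)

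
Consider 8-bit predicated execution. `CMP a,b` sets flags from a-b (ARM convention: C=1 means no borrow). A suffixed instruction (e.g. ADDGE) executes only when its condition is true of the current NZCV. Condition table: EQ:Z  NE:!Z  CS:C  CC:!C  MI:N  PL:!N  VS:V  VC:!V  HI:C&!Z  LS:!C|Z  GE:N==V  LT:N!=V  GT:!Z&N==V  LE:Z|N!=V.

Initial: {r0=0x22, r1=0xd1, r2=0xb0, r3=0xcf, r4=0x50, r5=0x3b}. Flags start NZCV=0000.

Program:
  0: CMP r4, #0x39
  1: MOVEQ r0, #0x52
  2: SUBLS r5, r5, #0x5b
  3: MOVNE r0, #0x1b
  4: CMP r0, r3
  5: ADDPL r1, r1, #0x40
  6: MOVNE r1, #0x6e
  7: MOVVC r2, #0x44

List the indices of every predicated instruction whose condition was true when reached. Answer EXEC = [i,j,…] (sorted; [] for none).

EXEC = [3,5,6,7]

[0] flags=0010 → (cmp)
[1] flags=0010 EQ?F → skip
[2] flags=0010 LS?F → skip
[3] flags=0010 NE?T → r0=0x1b
[4] flags=0000 → (cmp)
[5] flags=0000 PL?T → r1=0x11
[6] flags=0000 NE?T → r1=0x6e
[7] flags=0000 VC?T → r2=0x44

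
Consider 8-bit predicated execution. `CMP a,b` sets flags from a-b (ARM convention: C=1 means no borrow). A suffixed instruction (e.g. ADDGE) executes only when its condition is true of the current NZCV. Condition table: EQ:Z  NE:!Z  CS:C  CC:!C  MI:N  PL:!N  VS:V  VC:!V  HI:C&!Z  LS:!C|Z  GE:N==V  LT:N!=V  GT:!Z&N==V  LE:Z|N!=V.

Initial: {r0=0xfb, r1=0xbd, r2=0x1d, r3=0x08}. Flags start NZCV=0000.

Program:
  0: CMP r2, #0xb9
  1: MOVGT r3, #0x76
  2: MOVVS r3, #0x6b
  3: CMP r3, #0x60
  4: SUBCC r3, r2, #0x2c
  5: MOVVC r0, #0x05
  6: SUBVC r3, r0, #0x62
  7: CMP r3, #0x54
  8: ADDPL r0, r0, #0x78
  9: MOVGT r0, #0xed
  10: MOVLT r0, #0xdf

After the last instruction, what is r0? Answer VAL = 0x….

[0] flags=0000 → (cmp)
[1] flags=0000 GT?T → r3=0x76
[2] flags=0000 VS?F → skip
[3] flags=0010 → (cmp)
[4] flags=0010 CC?F → skip
[5] flags=0010 VC?T → r0=0x05
[6] flags=0010 VC?T → r3=0xa3
[7] flags=0011 → (cmp)
[8] flags=0011 PL?T → r0=0x7d
[9] flags=0011 GT?F → skip
[10] flags=0011 LT?T → r0=0xdf

VAL = 0xdf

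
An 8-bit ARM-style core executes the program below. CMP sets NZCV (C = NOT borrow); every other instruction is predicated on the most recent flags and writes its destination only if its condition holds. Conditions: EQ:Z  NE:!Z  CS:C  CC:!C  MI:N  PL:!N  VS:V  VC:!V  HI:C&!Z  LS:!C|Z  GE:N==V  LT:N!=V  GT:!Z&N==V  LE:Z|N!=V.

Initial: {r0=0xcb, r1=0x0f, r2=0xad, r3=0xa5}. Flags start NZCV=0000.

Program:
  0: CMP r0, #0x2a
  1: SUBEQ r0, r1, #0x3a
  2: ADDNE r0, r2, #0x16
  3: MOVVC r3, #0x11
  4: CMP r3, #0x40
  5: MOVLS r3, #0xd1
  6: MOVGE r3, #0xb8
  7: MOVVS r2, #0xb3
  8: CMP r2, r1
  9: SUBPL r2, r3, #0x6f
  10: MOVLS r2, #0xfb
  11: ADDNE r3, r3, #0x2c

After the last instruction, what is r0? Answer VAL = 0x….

0: ✓ CMP  NZCV=1010
1: · SUBEQ
2: ✓ ADDNE  r0←0xc3
3: ✓ MOVVC  r3←0x11
4: ✓ CMP  NZCV=1000
5: ✓ MOVLS  r3←0xd1
6: · MOVGE
7: · MOVVS
8: ✓ CMP  NZCV=1010
9: · SUBPL
10: · MOVLS
11: ✓ ADDNE  r3←0xfd

VAL = 0xc3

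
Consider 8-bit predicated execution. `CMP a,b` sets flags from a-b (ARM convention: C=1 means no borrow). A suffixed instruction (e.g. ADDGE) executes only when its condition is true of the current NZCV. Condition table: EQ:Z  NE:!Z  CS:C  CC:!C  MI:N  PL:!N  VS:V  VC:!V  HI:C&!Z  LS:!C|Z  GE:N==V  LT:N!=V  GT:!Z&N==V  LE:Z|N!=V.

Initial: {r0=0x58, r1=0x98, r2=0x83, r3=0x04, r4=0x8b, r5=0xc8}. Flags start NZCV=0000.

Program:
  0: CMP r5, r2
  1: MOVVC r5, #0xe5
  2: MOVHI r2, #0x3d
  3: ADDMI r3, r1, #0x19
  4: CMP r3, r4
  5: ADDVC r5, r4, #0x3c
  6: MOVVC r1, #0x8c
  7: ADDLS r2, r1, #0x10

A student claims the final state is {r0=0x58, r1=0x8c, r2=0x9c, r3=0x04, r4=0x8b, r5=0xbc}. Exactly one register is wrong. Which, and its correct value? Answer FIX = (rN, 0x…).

[0] flags=0010 → (cmp)
[1] flags=0010 VC?T → r5=0xe5
[2] flags=0010 HI?T → r2=0x3d
[3] flags=0010 MI?F → skip
[4] flags=0000 → (cmp)
[5] flags=0000 VC?T → r5=0xc7
[6] flags=0000 VC?T → r1=0x8c
[7] flags=0000 LS?T → r2=0x9c

FIX = (r5, 0xc7)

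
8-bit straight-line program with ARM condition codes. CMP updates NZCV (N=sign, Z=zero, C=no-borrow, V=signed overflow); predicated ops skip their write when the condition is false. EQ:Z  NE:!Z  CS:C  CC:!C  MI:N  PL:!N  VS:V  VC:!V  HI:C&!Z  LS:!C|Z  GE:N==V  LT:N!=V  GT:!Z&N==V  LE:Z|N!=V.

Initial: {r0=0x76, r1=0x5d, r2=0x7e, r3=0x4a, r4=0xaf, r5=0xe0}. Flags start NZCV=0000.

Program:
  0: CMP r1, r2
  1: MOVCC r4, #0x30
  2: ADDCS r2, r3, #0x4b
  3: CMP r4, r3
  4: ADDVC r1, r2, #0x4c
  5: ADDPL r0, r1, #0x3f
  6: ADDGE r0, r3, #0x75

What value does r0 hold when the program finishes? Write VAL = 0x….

[0] flags=1000 → (cmp)
[1] flags=1000 CC?T → r4=0x30
[2] flags=1000 CS?F → skip
[3] flags=1000 → (cmp)
[4] flags=1000 VC?T → r1=0xca
[5] flags=1000 PL?F → skip
[6] flags=1000 GE?F → skip

VAL = 0x76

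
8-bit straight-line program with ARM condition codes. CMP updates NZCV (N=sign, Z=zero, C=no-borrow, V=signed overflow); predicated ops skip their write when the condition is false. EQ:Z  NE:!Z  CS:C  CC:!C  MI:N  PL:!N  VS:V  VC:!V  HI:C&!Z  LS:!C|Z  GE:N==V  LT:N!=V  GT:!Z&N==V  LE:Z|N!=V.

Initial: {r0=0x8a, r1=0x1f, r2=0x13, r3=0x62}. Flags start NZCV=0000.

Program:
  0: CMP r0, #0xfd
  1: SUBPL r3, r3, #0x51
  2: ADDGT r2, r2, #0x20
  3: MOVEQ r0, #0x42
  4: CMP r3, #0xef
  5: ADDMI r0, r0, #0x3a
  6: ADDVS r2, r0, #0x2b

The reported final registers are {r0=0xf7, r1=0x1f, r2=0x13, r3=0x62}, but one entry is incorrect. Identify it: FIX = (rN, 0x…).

FIX = (r0, 0x8a)

0: ✓ CMP  NZCV=1000
1: · SUBPL
2: · ADDGT
3: · MOVEQ
4: ✓ CMP  NZCV=0000
5: · ADDMI
6: · ADDVS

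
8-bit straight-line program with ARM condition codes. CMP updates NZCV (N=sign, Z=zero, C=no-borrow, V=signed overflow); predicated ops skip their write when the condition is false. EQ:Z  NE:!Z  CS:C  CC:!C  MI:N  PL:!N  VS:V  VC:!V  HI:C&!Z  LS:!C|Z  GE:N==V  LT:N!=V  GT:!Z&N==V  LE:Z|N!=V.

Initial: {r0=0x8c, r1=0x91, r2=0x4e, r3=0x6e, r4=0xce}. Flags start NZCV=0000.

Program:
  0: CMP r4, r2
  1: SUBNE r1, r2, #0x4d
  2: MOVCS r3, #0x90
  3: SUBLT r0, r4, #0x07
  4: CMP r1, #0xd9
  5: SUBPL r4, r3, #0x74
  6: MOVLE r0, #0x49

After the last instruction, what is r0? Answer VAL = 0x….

VAL = 0xc7

0: ✓ CMP  NZCV=1010
1: ✓ SUBNE  r1←0x01
2: ✓ MOVCS  r3←0x90
3: ✓ SUBLT  r0←0xc7
4: ✓ CMP  NZCV=0000
5: ✓ SUBPL  r4←0x1c
6: · MOVLE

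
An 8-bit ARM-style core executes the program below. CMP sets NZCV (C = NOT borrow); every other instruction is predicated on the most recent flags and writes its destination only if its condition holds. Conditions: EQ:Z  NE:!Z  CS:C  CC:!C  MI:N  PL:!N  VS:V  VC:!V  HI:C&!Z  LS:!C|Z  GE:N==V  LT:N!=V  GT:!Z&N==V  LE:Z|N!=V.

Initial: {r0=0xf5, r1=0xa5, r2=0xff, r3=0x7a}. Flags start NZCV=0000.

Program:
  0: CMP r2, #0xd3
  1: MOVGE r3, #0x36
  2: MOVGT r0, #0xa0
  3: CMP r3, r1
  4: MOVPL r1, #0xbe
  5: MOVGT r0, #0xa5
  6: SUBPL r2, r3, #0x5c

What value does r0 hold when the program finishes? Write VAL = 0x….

0: ✓ CMP  NZCV=0010
1: ✓ MOVGE  r3←0x36
2: ✓ MOVGT  r0←0xa0
3: ✓ CMP  NZCV=1001
4: · MOVPL
5: ✓ MOVGT  r0←0xa5
6: · SUBPL

VAL = 0xa5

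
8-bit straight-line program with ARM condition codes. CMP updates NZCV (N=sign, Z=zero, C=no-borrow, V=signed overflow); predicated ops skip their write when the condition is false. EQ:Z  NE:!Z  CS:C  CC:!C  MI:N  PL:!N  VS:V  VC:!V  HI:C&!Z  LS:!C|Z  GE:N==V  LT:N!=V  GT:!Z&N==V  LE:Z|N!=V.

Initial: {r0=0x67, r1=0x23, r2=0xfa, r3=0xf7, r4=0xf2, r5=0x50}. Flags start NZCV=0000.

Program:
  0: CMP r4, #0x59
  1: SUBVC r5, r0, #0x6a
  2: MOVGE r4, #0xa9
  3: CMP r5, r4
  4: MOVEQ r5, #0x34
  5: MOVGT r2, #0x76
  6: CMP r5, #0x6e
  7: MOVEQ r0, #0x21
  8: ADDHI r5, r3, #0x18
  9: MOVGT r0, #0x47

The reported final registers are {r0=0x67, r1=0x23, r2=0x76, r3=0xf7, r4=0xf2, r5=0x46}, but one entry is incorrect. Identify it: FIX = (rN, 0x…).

FIX = (r5, 0x0f)

0: ✓ CMP  NZCV=1010
1: ✓ SUBVC  r5←0xfd
2: · MOVGE
3: ✓ CMP  NZCV=0010
4: · MOVEQ
5: ✓ MOVGT  r2←0x76
6: ✓ CMP  NZCV=1010
7: · MOVEQ
8: ✓ ADDHI  r5←0x0f
9: · MOVGT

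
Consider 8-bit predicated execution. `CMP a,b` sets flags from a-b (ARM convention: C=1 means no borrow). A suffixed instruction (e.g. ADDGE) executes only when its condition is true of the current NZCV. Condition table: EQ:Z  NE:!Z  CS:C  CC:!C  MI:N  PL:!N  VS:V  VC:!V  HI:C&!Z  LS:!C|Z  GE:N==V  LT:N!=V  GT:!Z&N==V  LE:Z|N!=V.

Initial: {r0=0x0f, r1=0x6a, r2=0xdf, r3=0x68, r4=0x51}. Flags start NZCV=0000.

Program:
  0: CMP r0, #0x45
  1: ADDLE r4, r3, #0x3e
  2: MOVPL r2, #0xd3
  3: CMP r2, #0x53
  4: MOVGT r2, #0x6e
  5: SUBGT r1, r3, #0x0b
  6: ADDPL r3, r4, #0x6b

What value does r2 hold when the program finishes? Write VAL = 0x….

0: ✓ CMP  NZCV=1000
1: ✓ ADDLE  r4←0xa6
2: · MOVPL
3: ✓ CMP  NZCV=1010
4: · MOVGT
5: · SUBGT
6: · ADDPL

VAL = 0xdf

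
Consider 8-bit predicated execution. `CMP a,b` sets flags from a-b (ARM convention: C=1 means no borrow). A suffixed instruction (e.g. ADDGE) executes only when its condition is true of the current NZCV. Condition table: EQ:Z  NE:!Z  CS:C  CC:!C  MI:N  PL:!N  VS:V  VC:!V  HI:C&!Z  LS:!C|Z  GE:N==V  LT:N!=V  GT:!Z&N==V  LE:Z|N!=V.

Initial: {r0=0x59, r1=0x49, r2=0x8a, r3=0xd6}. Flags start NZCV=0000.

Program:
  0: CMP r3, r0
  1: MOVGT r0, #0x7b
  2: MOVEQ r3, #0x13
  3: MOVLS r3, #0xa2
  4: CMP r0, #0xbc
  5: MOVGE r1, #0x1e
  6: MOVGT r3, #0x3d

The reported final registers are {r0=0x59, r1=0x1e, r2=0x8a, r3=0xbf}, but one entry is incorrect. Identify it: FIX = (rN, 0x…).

FIX = (r3, 0x3d)

0: ✓ CMP  NZCV=0011
1: · MOVGT
2: · MOVEQ
3: · MOVLS
4: ✓ CMP  NZCV=1001
5: ✓ MOVGE  r1←0x1e
6: ✓ MOVGT  r3←0x3d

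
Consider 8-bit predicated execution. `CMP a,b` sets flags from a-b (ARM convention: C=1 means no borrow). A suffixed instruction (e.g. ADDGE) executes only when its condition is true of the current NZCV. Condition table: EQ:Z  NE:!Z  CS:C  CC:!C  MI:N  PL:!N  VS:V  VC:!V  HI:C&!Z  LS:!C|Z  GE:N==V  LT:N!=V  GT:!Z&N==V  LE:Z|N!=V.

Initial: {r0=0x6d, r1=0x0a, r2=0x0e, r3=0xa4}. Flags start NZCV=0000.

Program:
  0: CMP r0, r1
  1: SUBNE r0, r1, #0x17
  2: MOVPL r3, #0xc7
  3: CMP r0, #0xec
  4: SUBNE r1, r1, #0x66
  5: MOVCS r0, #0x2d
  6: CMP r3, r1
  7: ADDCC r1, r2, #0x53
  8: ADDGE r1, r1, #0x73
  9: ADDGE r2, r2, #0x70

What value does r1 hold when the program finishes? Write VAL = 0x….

VAL = 0x17

0: ✓ CMP  NZCV=0010
1: ✓ SUBNE  r0←0xf3
2: ✓ MOVPL  r3←0xc7
3: ✓ CMP  NZCV=0010
4: ✓ SUBNE  r1←0xa4
5: ✓ MOVCS  r0←0x2d
6: ✓ CMP  NZCV=0010
7: · ADDCC
8: ✓ ADDGE  r1←0x17
9: ✓ ADDGE  r2←0x7e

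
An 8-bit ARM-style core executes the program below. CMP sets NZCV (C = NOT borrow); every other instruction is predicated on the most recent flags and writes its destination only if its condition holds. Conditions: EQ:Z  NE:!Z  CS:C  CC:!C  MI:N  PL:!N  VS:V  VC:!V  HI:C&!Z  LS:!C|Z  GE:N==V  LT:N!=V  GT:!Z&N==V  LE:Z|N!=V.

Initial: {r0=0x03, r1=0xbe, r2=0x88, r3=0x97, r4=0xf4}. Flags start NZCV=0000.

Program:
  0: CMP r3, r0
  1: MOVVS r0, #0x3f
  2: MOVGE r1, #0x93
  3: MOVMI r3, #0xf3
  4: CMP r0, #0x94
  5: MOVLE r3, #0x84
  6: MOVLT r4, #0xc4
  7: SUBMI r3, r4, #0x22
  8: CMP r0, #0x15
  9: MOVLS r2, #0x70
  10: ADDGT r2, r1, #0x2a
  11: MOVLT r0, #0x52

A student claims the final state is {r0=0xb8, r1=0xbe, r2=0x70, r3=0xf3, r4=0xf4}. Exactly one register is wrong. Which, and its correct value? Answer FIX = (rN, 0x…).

[0] flags=1010 → (cmp)
[1] flags=1010 VS?F → skip
[2] flags=1010 GE?F → skip
[3] flags=1010 MI?T → r3=0xf3
[4] flags=0000 → (cmp)
[5] flags=0000 LE?F → skip
[6] flags=0000 LT?F → skip
[7] flags=0000 MI?F → skip
[8] flags=1000 → (cmp)
[9] flags=1000 LS?T → r2=0x70
[10] flags=1000 GT?F → skip
[11] flags=1000 LT?T → r0=0x52

FIX = (r0, 0x52)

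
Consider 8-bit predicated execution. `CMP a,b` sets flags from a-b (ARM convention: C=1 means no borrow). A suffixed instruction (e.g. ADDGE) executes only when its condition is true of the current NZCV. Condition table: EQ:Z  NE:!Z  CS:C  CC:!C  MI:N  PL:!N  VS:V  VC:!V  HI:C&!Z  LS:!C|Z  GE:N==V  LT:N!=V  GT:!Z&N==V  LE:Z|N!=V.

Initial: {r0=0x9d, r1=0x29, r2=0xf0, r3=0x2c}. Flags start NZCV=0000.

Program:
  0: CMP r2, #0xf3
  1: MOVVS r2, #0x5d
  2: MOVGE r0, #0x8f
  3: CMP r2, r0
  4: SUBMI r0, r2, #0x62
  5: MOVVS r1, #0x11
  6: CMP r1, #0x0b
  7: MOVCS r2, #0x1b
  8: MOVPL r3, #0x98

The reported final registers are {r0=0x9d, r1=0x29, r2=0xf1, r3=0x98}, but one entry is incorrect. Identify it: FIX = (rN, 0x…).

0: ✓ CMP  NZCV=1000
1: · MOVVS
2: · MOVGE
3: ✓ CMP  NZCV=0010
4: · SUBMI
5: · MOVVS
6: ✓ CMP  NZCV=0010
7: ✓ MOVCS  r2←0x1b
8: ✓ MOVPL  r3←0x98

FIX = (r2, 0x1b)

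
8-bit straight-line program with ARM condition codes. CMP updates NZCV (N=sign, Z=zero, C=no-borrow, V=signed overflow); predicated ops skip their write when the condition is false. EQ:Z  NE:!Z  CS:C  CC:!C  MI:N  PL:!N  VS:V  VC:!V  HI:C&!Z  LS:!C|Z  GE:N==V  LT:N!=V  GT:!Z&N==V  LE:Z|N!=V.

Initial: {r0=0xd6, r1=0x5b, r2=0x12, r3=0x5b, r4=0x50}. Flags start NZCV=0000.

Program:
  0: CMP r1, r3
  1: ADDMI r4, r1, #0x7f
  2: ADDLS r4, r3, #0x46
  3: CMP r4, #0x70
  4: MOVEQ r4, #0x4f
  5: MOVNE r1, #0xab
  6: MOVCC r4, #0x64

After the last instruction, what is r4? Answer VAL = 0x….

0: ✓ CMP  NZCV=0110
1: · ADDMI
2: ✓ ADDLS  r4←0xa1
3: ✓ CMP  NZCV=0011
4: · MOVEQ
5: ✓ MOVNE  r1←0xab
6: · MOVCC

VAL = 0xa1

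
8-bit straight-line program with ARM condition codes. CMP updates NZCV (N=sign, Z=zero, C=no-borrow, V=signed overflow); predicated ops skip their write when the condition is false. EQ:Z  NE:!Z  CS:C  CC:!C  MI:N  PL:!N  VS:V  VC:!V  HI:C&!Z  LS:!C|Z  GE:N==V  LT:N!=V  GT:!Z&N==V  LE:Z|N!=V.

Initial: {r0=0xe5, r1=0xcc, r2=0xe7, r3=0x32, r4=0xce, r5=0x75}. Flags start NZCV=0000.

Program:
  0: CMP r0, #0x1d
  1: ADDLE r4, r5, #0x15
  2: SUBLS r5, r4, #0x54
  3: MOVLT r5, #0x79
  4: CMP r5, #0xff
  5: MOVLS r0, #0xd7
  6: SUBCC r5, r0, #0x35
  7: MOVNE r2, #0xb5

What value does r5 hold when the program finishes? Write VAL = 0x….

VAL = 0xa2

[0] flags=1010 → (cmp)
[1] flags=1010 LE?T → r4=0x8a
[2] flags=1010 LS?F → skip
[3] flags=1010 LT?T → r5=0x79
[4] flags=0000 → (cmp)
[5] flags=0000 LS?T → r0=0xd7
[6] flags=0000 CC?T → r5=0xa2
[7] flags=0000 NE?T → r2=0xb5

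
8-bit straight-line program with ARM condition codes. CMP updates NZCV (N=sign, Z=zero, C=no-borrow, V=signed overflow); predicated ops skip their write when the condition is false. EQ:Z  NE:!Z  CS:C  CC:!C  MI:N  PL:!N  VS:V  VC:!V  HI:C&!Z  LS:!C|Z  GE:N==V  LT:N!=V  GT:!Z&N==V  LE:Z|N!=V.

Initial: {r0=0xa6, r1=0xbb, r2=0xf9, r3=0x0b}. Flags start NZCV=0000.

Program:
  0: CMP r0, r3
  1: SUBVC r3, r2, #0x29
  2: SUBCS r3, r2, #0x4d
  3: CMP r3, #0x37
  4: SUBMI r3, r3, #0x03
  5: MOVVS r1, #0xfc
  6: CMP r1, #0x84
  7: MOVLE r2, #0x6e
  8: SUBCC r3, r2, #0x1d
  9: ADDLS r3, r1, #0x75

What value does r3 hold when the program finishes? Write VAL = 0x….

VAL = 0xac

0: ✓ CMP  NZCV=1010
1: ✓ SUBVC  r3←0xd0
2: ✓ SUBCS  r3←0xac
3: ✓ CMP  NZCV=0011
4: · SUBMI
5: ✓ MOVVS  r1←0xfc
6: ✓ CMP  NZCV=0010
7: · MOVLE
8: · SUBCC
9: · ADDLS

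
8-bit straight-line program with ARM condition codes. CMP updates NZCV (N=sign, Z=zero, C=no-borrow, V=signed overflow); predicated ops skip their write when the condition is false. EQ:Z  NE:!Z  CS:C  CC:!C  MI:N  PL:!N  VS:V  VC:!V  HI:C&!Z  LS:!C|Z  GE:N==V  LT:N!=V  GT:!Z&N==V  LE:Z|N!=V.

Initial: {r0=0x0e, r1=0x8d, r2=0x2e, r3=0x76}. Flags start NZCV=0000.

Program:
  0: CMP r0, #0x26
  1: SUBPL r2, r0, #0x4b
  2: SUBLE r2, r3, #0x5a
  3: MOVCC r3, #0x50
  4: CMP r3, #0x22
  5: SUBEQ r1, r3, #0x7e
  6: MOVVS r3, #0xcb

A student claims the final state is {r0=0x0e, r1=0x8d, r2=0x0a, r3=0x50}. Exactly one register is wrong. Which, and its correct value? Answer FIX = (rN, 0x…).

FIX = (r2, 0x1c)

0: ✓ CMP  NZCV=1000
1: · SUBPL
2: ✓ SUBLE  r2←0x1c
3: ✓ MOVCC  r3←0x50
4: ✓ CMP  NZCV=0010
5: · SUBEQ
6: · MOVVS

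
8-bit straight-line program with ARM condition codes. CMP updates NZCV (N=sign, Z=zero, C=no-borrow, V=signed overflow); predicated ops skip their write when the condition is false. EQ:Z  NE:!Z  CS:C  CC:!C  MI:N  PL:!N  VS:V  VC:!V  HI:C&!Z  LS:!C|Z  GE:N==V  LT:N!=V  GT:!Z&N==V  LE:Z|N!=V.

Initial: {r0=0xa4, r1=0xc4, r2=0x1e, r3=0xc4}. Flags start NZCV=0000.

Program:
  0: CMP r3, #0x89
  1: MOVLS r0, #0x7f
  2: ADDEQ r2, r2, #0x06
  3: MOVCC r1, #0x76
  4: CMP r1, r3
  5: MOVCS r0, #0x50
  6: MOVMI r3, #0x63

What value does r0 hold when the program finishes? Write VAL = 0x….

VAL = 0x50

0: ✓ CMP  NZCV=0010
1: · MOVLS
2: · ADDEQ
3: · MOVCC
4: ✓ CMP  NZCV=0110
5: ✓ MOVCS  r0←0x50
6: · MOVMI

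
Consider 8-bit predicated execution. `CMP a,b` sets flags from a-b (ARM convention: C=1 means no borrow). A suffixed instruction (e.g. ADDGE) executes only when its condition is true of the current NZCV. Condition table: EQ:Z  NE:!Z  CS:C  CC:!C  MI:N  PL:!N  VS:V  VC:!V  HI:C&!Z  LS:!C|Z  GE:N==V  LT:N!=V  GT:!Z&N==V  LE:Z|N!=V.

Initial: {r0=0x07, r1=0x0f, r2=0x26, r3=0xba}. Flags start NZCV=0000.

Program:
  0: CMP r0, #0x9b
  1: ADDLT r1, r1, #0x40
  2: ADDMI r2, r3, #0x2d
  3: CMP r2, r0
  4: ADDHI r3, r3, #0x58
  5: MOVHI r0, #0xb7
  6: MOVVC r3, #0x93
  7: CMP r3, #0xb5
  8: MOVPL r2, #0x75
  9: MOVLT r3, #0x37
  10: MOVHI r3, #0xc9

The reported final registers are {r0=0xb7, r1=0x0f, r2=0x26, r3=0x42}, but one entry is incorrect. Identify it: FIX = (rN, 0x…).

FIX = (r3, 0x37)

0: ✓ CMP  NZCV=0000
1: · ADDLT
2: · ADDMI
3: ✓ CMP  NZCV=0010
4: ✓ ADDHI  r3←0x12
5: ✓ MOVHI  r0←0xb7
6: ✓ MOVVC  r3←0x93
7: ✓ CMP  NZCV=1000
8: · MOVPL
9: ✓ MOVLT  r3←0x37
10: · MOVHI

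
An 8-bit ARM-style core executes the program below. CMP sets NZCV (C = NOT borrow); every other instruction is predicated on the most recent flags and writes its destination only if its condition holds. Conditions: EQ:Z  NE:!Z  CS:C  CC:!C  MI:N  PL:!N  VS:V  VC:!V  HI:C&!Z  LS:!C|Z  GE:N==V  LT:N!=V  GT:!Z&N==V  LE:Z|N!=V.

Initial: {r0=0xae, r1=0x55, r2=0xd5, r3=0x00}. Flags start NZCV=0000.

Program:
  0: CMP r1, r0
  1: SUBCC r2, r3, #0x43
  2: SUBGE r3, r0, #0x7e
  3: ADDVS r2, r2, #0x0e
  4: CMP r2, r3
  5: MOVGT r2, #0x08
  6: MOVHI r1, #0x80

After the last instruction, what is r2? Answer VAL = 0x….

VAL = 0xcb

0: ✓ CMP  NZCV=1001
1: ✓ SUBCC  r2←0xbd
2: ✓ SUBGE  r3←0x30
3: ✓ ADDVS  r2←0xcb
4: ✓ CMP  NZCV=1010
5: · MOVGT
6: ✓ MOVHI  r1←0x80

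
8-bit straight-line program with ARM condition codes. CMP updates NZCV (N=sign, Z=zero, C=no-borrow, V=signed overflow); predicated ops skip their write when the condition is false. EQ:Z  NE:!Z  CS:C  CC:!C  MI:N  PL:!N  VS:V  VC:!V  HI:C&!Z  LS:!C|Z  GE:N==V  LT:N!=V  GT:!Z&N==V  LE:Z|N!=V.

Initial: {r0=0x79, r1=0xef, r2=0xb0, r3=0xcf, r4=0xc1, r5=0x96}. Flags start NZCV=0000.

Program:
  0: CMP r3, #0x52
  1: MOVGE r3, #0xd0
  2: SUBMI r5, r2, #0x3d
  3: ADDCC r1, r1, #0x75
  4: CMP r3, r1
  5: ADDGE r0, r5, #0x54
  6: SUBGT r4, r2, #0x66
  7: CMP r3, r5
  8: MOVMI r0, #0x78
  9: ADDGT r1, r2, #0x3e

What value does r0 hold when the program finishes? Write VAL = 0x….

VAL = 0x79

[0] flags=0011 → (cmp)
[1] flags=0011 GE?F → skip
[2] flags=0011 MI?F → skip
[3] flags=0011 CC?F → skip
[4] flags=1000 → (cmp)
[5] flags=1000 GE?F → skip
[6] flags=1000 GT?F → skip
[7] flags=0010 → (cmp)
[8] flags=0010 MI?F → skip
[9] flags=0010 GT?T → r1=0xee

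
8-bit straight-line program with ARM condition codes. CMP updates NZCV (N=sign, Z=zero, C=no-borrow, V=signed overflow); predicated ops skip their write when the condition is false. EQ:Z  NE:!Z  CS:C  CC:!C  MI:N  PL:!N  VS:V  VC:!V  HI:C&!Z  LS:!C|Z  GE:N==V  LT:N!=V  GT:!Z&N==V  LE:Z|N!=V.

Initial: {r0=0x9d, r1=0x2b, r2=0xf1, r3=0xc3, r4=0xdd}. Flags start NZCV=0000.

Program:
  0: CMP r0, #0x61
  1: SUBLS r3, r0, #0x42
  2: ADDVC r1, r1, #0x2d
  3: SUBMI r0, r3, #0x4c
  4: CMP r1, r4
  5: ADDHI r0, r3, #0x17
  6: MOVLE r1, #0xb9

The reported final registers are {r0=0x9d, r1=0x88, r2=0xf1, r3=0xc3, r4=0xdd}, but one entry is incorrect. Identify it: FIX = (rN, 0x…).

0: ✓ CMP  NZCV=0011
1: · SUBLS
2: · ADDVC
3: · SUBMI
4: ✓ CMP  NZCV=0000
5: · ADDHI
6: · MOVLE

FIX = (r1, 0x2b)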